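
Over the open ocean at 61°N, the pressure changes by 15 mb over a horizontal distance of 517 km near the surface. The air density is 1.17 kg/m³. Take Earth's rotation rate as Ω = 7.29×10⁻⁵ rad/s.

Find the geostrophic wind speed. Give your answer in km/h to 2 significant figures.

Coriolis parameter at 61°N:
f = 2Ω sin φ = 2 × 7.29×10⁻⁵ × sin 61° = 1.28×10⁻⁴ s⁻¹
Pressure gradient: |∂P/∂n| = 1500 Pa / 517000 m = 2.90×10⁻³ Pa/m
Geostrophic balance (pressure-gradient force = Coriolis force):
V_g = (1/(fρ)) |∂P/∂n| = 2.90×10⁻³ / (1.28×10⁻⁴ × 1.17) = 19.4 m/s
Converting: 19.4 m/s × 3.6 = 70 km/h

70 km/h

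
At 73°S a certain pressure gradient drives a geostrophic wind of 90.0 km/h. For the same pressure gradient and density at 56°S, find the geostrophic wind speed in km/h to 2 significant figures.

With the same pressure gradient and density, V_g ∝ 1/f ∝ 1/sin φ.
V₂ = V₁ · sin φ₁ / sin φ₂ = 90.0 × sin 73° / sin 56°
V₂ = 90.0 × 0.9563/0.8290 = 100 km/h

100 km/h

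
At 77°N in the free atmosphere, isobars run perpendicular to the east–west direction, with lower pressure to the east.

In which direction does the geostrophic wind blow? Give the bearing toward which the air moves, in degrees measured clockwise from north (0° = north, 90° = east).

The pressure-gradient force points toward the east (bearing 090°).
Geostrophic balance: in the Northern Hemisphere the Coriolis force deflects motion to the right, so the geostrophic wind blows 90° to the right of the pressure-gradient force (low pressure on the left).
Rotating 090° by 90° clockwise gives 180° — the wind blows toward the south.

180°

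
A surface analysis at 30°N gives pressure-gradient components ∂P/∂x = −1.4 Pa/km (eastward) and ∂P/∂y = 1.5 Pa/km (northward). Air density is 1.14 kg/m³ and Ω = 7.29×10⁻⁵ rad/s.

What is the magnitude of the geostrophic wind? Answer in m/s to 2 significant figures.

25 m/s

Coriolis parameter at 30°N:
f = 2Ω sin φ = 2 × 7.29×10⁻⁵ × sin 30° = 7.29×10⁻⁵ s⁻¹
Component geostrophic relations (x east, y north):
u_g = −(1/(fρ)) ∂P/∂y,  v_g = (1/(fρ)) ∂P/∂x
u_g = −(1.5×10⁻³)/(7.29×10⁻⁵ × 1.14) = −18.0 m/s;  v_g = (−1.4×10⁻³)/(7.29×10⁻⁵ × 1.14) = −16.8 m/s
|V_g| = √(u_g² + v_g²) = 24.7 m/s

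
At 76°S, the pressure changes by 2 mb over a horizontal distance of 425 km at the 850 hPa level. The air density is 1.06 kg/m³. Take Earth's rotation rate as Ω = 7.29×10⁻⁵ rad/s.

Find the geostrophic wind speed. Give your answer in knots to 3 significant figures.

Coriolis parameter at 76°S:
f = 2Ω sin φ = 2 × 7.29×10⁻⁵ × sin 76° = 1.41×10⁻⁴ s⁻¹
Pressure gradient: |∂P/∂n| = 200 Pa / 425000 m = 4.71×10⁻⁴ Pa/m
Geostrophic balance (pressure-gradient force = Coriolis force):
V_g = (1/(fρ)) |∂P/∂n| = 4.71×10⁻⁴ / (1.41×10⁻⁴ × 1.06) = 3.14 m/s
Converting: 3.14 m/s × 1.944 = 6.10 knots

6.10 knots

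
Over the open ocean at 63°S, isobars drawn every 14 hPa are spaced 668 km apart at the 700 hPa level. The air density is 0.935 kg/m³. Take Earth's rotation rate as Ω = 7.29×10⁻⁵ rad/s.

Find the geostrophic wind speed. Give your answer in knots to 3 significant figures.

Coriolis parameter at 63°S:
f = 2Ω sin φ = 2 × 7.29×10⁻⁵ × sin 63° = 1.30×10⁻⁴ s⁻¹
Pressure gradient: |∂P/∂n| = 1400 Pa / 668000 m = 2.10×10⁻³ Pa/m
Geostrophic balance (pressure-gradient force = Coriolis force):
V_g = (1/(fρ)) |∂P/∂n| = 2.10×10⁻³ / (1.30×10⁻⁴ × 0.935) = 17.3 m/s
Converting: 17.3 m/s × 1.944 = 33.5 knots

33.5 knots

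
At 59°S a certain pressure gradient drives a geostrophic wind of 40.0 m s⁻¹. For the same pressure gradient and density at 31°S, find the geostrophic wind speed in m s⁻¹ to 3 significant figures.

With the same pressure gradient and density, V_g ∝ 1/f ∝ 1/sin φ.
V₂ = V₁ · sin φ₁ / sin φ₂ = 40.0 × sin 59° / sin 31°
V₂ = 40.0 × 0.8572/0.5150 = 66.6 m s⁻¹

66.6 m s⁻¹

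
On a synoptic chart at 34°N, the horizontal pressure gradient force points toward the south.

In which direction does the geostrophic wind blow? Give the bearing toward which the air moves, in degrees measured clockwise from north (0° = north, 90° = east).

The pressure-gradient force points toward the south (bearing 180°).
Geostrophic balance: in the Northern Hemisphere the Coriolis force deflects motion to the right, so the geostrophic wind blows 90° to the right of the pressure-gradient force (low pressure on the left).
Rotating 180° by 90° clockwise gives 270° — the wind blows toward the west.

270°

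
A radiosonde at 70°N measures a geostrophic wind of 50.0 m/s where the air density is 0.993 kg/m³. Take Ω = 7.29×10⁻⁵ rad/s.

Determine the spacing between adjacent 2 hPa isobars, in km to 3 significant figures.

29.4 km

Coriolis parameter at 70°N:
f = 2Ω sin φ = 2 × 7.29×10⁻⁵ × sin 70° = 1.37×10⁻⁴ s⁻¹
Geostrophic balance rearranged: |∂P/∂n| = f ρ V_g
|∂P/∂n| = 1.37×10⁻⁴ × 0.993 × 50.0 = 6.80×10⁻³ Pa/m
Isobar spacing: Δn = ΔP/|∂P/∂n| = 200 Pa / 6.80×10⁻³ Pa/m = 29401 m ≈ 29.4 km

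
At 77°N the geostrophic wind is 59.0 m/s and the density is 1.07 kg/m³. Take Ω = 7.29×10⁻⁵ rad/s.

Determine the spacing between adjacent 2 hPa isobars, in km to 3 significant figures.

Coriolis parameter at 77°N:
f = 2Ω sin φ = 2 × 7.29×10⁻⁵ × sin 77° = 1.42×10⁻⁴ s⁻¹
Geostrophic balance rearranged: |∂P/∂n| = f ρ V_g
|∂P/∂n| = 1.42×10⁻⁴ × 1.07 × 59.0 = 8.97×10⁻³ Pa/m
Isobar spacing: Δn = ΔP/|∂P/∂n| = 200 Pa / 8.97×10⁻³ Pa/m = 22300 m ≈ 22.3 km

22.3 km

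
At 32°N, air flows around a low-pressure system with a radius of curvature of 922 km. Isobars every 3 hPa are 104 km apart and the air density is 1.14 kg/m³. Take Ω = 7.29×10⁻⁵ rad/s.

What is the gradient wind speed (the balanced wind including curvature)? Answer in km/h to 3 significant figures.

87.8 km/h

Coriolis parameter at 32°N:
f = 2Ω sin φ = 2 × 7.29×10⁻⁵ × sin 32° = 7.73×10⁻⁵ s⁻¹
Pressure gradient: |∂P/∂n| = 300 Pa / 104000 m = 2.88×10⁻³ Pa/m
Geostrophic speed: V_g = |∂P/∂n|/(fρ) = 2.88×10⁻³/(7.73×10⁻⁵ × 1.14) = 32.8 m/s
Around a low, centrifugal force acts outward with Coriolis, so pressure-gradient force balances both:
(1/ρ)|∂P/∂n| = fV + V²/R  →  V² + fR·V − fR·V_g = 0
With fR = 7.73×10⁻⁵ × 922×10³ m = 71.2 m/s:
V = [−fR + √((fR)² + 4 fR V_g)]/2 = [−71.2 + √(71.2² + 4×71.2×32.8)]/2 = 24.4 m/s
Subgeostrophic (V < V_g = 32.8 m/s), as expected around a low.
Converting: 24.4 m/s × 3.6 = 87.8 km/h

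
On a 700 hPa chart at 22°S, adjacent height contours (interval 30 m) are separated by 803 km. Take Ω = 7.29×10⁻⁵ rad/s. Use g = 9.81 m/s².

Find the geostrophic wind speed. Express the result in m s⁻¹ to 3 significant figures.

Coriolis parameter at 22°S:
f = 2Ω sin φ = 2 × 7.29×10⁻⁵ × sin 22° = 5.46×10⁻⁵ s⁻¹
Height gradient: |∂Z/∂n| = 30 m / 803000 m = 3.74×10⁻⁵
On a pressure surface, geostrophic balance gives V_g = (g/f)|∂Z/∂n|:
V_g = 9.81 × 3.74×10⁻⁵ / 5.46×10⁻⁵ = 6.71 m/s

6.71 m s⁻¹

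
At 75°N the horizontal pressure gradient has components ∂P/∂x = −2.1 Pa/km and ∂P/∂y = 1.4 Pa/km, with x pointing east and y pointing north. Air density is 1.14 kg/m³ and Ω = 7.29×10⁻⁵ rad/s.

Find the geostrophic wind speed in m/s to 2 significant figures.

16 m/s

Coriolis parameter at 75°N:
f = 2Ω sin φ = 2 × 7.29×10⁻⁵ × sin 75° = 1.41×10⁻⁴ s⁻¹
Component geostrophic relations (x east, y north):
u_g = −(1/(fρ)) ∂P/∂y,  v_g = (1/(fρ)) ∂P/∂x
u_g = −(1.4×10⁻³)/(1.41×10⁻⁴ × 1.14) = −8.72 m/s;  v_g = (−2.1×10⁻³)/(1.41×10⁻⁴ × 1.14) = −13.1 m/s
|V_g| = √(u_g² + v_g²) = 15.7 m/s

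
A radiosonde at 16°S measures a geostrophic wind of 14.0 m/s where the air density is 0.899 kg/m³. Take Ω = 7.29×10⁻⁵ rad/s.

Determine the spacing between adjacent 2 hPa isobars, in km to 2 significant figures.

Coriolis parameter at 16°S:
f = 2Ω sin φ = 2 × 7.29×10⁻⁵ × sin 16° = 4.02×10⁻⁵ s⁻¹
Geostrophic balance rearranged: |∂P/∂n| = f ρ V_g
|∂P/∂n| = 4.02×10⁻⁵ × 0.899 × 14.0 = 5.06×10⁻⁴ Pa/m
Isobar spacing: Δn = ΔP/|∂P/∂n| = 200 Pa / 5.06×10⁻⁴ Pa/m = 395409 m ≈ 400 km

400 km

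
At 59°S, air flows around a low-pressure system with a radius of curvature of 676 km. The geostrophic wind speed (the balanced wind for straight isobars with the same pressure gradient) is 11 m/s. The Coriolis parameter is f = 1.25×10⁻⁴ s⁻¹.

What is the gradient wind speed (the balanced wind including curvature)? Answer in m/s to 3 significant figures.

Around a low, centrifugal force acts outward with Coriolis, so pressure-gradient force balances both:
(1/ρ)|∂P/∂n| = fV + V²/R  →  V² + fR·V − fR·V_g = 0
With fR = 1.25×10⁻⁴ × 676×10³ m = 84.5 m/s:
V = [−fR + √((fR)² + 4 fR V_g)]/2 = [−84.5 + √(84.5² + 4×84.5×11)]/2 = 9.85 m/s
Subgeostrophic (V < V_g = 11 m/s), as expected around a low.

9.85 m/s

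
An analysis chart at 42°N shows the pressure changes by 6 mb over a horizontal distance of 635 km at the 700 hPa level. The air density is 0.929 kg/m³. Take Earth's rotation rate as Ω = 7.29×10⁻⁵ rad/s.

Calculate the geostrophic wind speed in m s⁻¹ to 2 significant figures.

10 m s⁻¹

Coriolis parameter at 42°N:
f = 2Ω sin φ = 2 × 7.29×10⁻⁵ × sin 42° = 9.76×10⁻⁵ s⁻¹
Pressure gradient: |∂P/∂n| = 600 Pa / 635000 m = 9.45×10⁻⁴ Pa/m
Geostrophic balance (pressure-gradient force = Coriolis force):
V_g = (1/(fρ)) |∂P/∂n| = 9.45×10⁻⁴ / (9.76×10⁻⁵ × 0.929) = 10.4 m/s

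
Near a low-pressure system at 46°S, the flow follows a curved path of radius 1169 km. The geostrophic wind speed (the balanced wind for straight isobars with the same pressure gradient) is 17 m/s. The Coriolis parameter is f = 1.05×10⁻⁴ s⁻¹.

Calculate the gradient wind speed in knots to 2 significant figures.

Around a low, centrifugal force acts outward with Coriolis, so pressure-gradient force balances both:
(1/ρ)|∂P/∂n| = fV + V²/R  →  V² + fR·V − fR·V_g = 0
With fR = 1.05×10⁻⁴ × 1169×10³ m = 123 m/s:
V = [−fR + √((fR)² + 4 fR V_g)]/2 = [−123 + √(123² + 4×123×17)]/2 = 15.1 m/s
Subgeostrophic (V < V_g = 17 m/s), as expected around a low.
Converting: 15.1 m/s × 1.944 = 29 knots

29 knots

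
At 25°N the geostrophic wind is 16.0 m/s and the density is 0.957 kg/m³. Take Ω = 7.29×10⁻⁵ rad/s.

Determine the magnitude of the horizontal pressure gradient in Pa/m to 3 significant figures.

9.43×10⁻⁴ Pa/m

Coriolis parameter at 25°N:
f = 2Ω sin φ = 2 × 7.29×10⁻⁵ × sin 25° = 6.16×10⁻⁵ s⁻¹
Geostrophic balance rearranged: |∂P/∂n| = f ρ V_g
|∂P/∂n| = 6.16×10⁻⁵ × 0.957 × 16.0 = 9.43×10⁻⁴ Pa/m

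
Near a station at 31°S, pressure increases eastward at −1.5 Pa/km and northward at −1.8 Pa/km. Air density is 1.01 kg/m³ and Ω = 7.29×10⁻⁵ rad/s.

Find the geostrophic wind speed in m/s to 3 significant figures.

30.9 m/s

Coriolis parameter at 31°S:
f = 2Ω sin φ = 2 × 7.29×10⁻⁵ × sin 31° = 7.51×10⁻⁵ s⁻¹
In the Southern Hemisphere f is negative: f = −7.51×10⁻⁵ s⁻¹.
Component geostrophic relations (x east, y north):
u_g = −(1/(fρ)) ∂P/∂y,  v_g = (1/(fρ)) ∂P/∂x
u_g = −(−1.8×10⁻³)/(−7.51×10⁻⁵ × 1.01) = −23.7 m/s;  v_g = (−1.5×10⁻³)/(−7.51×10⁻⁵ × 1.01) = 19.8 m/s
|V_g| = √(u_g² + v_g²) = 30.9 m/s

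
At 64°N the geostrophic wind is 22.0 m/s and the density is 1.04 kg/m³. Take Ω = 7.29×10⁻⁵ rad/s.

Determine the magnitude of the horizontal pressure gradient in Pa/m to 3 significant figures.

Coriolis parameter at 64°N:
f = 2Ω sin φ = 2 × 7.29×10⁻⁵ × sin 64° = 1.31×10⁻⁴ s⁻¹
Geostrophic balance rearranged: |∂P/∂n| = f ρ V_g
|∂P/∂n| = 1.31×10⁻⁴ × 1.04 × 22.0 = 3.00×10⁻³ Pa/m

3.00×10⁻³ Pa/m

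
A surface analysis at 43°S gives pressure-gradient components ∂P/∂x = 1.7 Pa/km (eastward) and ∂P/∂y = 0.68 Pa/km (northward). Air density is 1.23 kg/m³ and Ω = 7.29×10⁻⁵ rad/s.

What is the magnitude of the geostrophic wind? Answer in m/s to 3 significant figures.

Coriolis parameter at 43°S:
f = 2Ω sin φ = 2 × 7.29×10⁻⁵ × sin 43° = 9.94×10⁻⁵ s⁻¹
In the Southern Hemisphere f is negative: f = −9.94×10⁻⁵ s⁻¹.
Component geostrophic relations (x east, y north):
u_g = −(1/(fρ)) ∂P/∂y,  v_g = (1/(fρ)) ∂P/∂x
u_g = −(0.68×10⁻³)/(−9.94×10⁻⁵ × 1.23) = 5.56 m/s;  v_g = (1.7×10⁻³)/(−9.94×10⁻⁵ × 1.23) = −13.9 m/s
|V_g| = √(u_g² + v_g²) = 15.0 m/s

15.0 m/s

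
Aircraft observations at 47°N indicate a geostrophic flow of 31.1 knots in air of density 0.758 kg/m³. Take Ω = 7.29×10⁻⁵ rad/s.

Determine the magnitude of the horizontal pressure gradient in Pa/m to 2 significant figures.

1.3×10⁻³ Pa/m

Coriolis parameter at 47°N:
f = 2Ω sin φ = 2 × 7.29×10⁻⁵ × sin 47° = 1.07×10⁻⁴ s⁻¹
Wind speed in SI: 31.1 knots = 16.0 m/s
Geostrophic balance rearranged: |∂P/∂n| = f ρ V_g
|∂P/∂n| = 1.07×10⁻⁴ × 0.758 × 16.0 = 1.29×10⁻³ Pa/m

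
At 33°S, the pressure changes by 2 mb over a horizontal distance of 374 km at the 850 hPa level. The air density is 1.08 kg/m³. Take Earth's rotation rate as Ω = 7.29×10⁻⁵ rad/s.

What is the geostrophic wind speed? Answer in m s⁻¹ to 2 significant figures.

Coriolis parameter at 33°S:
f = 2Ω sin φ = 2 × 7.29×10⁻⁵ × sin 33° = 7.94×10⁻⁵ s⁻¹
Pressure gradient: |∂P/∂n| = 200 Pa / 374000 m = 5.35×10⁻⁴ Pa/m
Geostrophic balance (pressure-gradient force = Coriolis force):
V_g = (1/(fρ)) |∂P/∂n| = 5.35×10⁻⁴ / (7.94×10⁻⁵ × 1.08) = 6.24 m/s

6.2 m s⁻¹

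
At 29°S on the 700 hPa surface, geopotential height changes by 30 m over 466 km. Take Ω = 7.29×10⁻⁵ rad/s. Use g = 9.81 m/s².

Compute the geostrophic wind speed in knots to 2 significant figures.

17 knots

Coriolis parameter at 29°S:
f = 2Ω sin φ = 2 × 7.29×10⁻⁵ × sin 29° = 7.07×10⁻⁵ s⁻¹
Height gradient: |∂Z/∂n| = 30 m / 466000 m = 6.44×10⁻⁵
On a pressure surface, geostrophic balance gives V_g = (g/f)|∂Z/∂n|:
V_g = 9.81 × 6.44×10⁻⁵ / 7.07×10⁻⁵ = 8.93 m/s
Converting: 8.93 m/s × 1.944 = 17 knots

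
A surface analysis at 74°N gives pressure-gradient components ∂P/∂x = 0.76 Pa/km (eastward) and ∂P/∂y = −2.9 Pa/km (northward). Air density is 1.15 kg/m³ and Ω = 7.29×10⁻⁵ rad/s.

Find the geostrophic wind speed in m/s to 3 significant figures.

Coriolis parameter at 74°N:
f = 2Ω sin φ = 2 × 7.29×10⁻⁵ × sin 74° = 1.40×10⁻⁴ s⁻¹
Component geostrophic relations (x east, y north):
u_g = −(1/(fρ)) ∂P/∂y,  v_g = (1/(fρ)) ∂P/∂x
u_g = −(−2.9×10⁻³)/(1.40×10⁻⁴ × 1.15) = 18.0 m/s;  v_g = (0.76×10⁻³)/(1.40×10⁻⁴ × 1.15) = 4.72 m/s
|V_g| = √(u_g² + v_g²) = 18.6 m/s

18.6 m/s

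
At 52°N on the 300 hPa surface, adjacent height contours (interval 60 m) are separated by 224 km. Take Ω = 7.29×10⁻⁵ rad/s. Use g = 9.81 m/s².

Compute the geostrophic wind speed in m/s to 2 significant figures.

23 m/s

Coriolis parameter at 52°N:
f = 2Ω sin φ = 2 × 7.29×10⁻⁵ × sin 52° = 1.15×10⁻⁴ s⁻¹
Height gradient: |∂Z/∂n| = 60 m / 224000 m = 2.68×10⁻⁴
On a pressure surface, geostrophic balance gives V_g = (g/f)|∂Z/∂n|:
V_g = 9.81 × 2.68×10⁻⁴ / 1.15×10⁻⁴ = 22.9 m/s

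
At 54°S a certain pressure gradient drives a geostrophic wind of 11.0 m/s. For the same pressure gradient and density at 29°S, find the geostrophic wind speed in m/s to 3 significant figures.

18.4 m/s

With the same pressure gradient and density, V_g ∝ 1/f ∝ 1/sin φ.
V₂ = V₁ · sin φ₁ / sin φ₂ = 11.0 × sin 54° / sin 29°
V₂ = 11.0 × 0.8090/0.4848 = 18.4 m/s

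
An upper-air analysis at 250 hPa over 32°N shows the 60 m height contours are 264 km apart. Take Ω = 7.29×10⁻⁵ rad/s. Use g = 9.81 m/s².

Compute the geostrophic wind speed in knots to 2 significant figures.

56 knots

Coriolis parameter at 32°N:
f = 2Ω sin φ = 2 × 7.29×10⁻⁵ × sin 32° = 7.73×10⁻⁵ s⁻¹
Height gradient: |∂Z/∂n| = 60 m / 264000 m = 2.27×10⁻⁴
On a pressure surface, geostrophic balance gives V_g = (g/f)|∂Z/∂n|:
V_g = 9.81 × 2.27×10⁻⁴ / 7.73×10⁻⁵ = 28.9 m/s
Converting: 28.9 m/s × 1.944 = 56 knots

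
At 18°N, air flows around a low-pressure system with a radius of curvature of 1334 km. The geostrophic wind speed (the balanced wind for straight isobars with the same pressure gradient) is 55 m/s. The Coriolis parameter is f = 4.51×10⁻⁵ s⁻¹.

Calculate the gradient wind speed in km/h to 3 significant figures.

Around a low, centrifugal force acts outward with Coriolis, so pressure-gradient force balances both:
(1/ρ)|∂P/∂n| = fV + V²/R  →  V² + fR·V − fR·V_g = 0
With fR = 4.51×10⁻⁵ × 1334×10³ m = 60.2 m/s:
V = [−fR + √((fR)² + 4 fR V_g)]/2 = [−60.2 + √(60.2² + 4×60.2×55)]/2 = 34.8 m/s
Subgeostrophic (V < V_g = 55 m/s), as expected around a low.
Converting: 34.8 m/s × 3.6 = 125 km/h

125 km/h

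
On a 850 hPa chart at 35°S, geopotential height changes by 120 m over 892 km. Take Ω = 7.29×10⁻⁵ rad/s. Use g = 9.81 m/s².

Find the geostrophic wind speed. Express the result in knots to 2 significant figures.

Coriolis parameter at 35°S:
f = 2Ω sin φ = 2 × 7.29×10⁻⁵ × sin 35° = 8.36×10⁻⁵ s⁻¹
Height gradient: |∂Z/∂n| = 120 m / 892000 m = 1.35×10⁻⁴
On a pressure surface, geostrophic balance gives V_g = (g/f)|∂Z/∂n|:
V_g = 9.81 × 1.35×10⁻⁴ / 8.36×10⁻⁵ = 15.8 m/s
Converting: 15.8 m/s × 1.944 = 31 knots

31 knots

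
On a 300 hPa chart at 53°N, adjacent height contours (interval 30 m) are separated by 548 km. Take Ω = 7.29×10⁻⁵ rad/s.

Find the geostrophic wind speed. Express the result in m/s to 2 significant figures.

Coriolis parameter at 53°N:
f = 2Ω sin φ = 2 × 7.29×10⁻⁵ × sin 53° = 1.16×10⁻⁴ s⁻¹
Height gradient: |∂Z/∂n| = 30 m / 548000 m = 5.47×10⁻⁵
On a pressure surface, geostrophic balance gives V_g = (g/f)|∂Z/∂n|:
V_g = 9.81 × 5.47×10⁻⁵ / 1.16×10⁻⁴ = 4.61 m/s

4.6 m/s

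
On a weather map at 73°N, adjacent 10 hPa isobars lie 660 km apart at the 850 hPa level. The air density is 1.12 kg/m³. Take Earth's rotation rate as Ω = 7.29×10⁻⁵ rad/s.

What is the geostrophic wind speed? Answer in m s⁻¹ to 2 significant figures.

9.7 m s⁻¹

Coriolis parameter at 73°N:
f = 2Ω sin φ = 2 × 7.29×10⁻⁵ × sin 73° = 1.39×10⁻⁴ s⁻¹
Pressure gradient: |∂P/∂n| = 1000 Pa / 660000 m = 1.52×10⁻³ Pa/m
Geostrophic balance (pressure-gradient force = Coriolis force):
V_g = (1/(fρ)) |∂P/∂n| = 1.52×10⁻³ / (1.39×10⁻⁴ × 1.12) = 9.70 m/s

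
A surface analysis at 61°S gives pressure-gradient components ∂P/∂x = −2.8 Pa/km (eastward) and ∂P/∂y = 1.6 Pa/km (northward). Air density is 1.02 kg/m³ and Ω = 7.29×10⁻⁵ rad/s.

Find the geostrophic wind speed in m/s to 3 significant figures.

24.8 m/s

Coriolis parameter at 61°S:
f = 2Ω sin φ = 2 × 7.29×10⁻⁵ × sin 61° = 1.28×10⁻⁴ s⁻¹
In the Southern Hemisphere f is negative: f = −1.28×10⁻⁴ s⁻¹.
Component geostrophic relations (x east, y north):
u_g = −(1/(fρ)) ∂P/∂y,  v_g = (1/(fρ)) ∂P/∂x
u_g = −(1.6×10⁻³)/(−1.28×10⁻⁴ × 1.02) = 12.3 m/s;  v_g = (−2.8×10⁻³)/(−1.28×10⁻⁴ × 1.02) = 21.5 m/s
|V_g| = √(u_g² + v_g²) = 24.8 m/s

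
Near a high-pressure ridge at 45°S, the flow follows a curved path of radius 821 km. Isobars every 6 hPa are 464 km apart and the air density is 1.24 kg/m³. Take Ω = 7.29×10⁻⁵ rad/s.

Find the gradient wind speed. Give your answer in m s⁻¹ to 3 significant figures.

11.7 m s⁻¹

Coriolis parameter at 45°S:
f = 2Ω sin φ = 2 × 7.29×10⁻⁵ × sin 45° = 1.03×10⁻⁴ s⁻¹
Pressure gradient: |∂P/∂n| = 600 Pa / 464000 m = 1.29×10⁻³ Pa/m
Geostrophic speed: V_g = |∂P/∂n|/(fρ) = 1.29×10⁻³/(1.03×10⁻⁴ × 1.24) = 10.1 m/s
Around a high, pressure-gradient force acts outward with centrifugal, so Coriolis balances both:
fV = (1/ρ)|∂P/∂n| + V²/R  →  V² − fR·V + fR·V_g = 0
With fR = 1.03×10⁻⁴ × 821×10³ m = 84.6 m/s:
V = [fR − √((fR)² − 4 fR V_g)]/2 = [84.6 − √(84.6² − 4×84.6×10.1)]/2 = 11.7 m/s
Supergeostrophic (V > V_g = 10.1 m/s), as expected around a high.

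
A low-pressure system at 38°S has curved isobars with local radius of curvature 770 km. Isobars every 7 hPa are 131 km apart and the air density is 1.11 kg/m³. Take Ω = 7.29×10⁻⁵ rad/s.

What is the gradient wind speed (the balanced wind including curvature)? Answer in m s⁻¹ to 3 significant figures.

35.4 m s⁻¹

Coriolis parameter at 38°S:
f = 2Ω sin φ = 2 × 7.29×10⁻⁵ × sin 38° = 8.98×10⁻⁵ s⁻¹
Pressure gradient: |∂P/∂n| = 700 Pa / 131000 m = 5.34×10⁻³ Pa/m
Geostrophic speed: V_g = |∂P/∂n|/(fρ) = 5.34×10⁻³/(8.98×10⁻⁵ × 1.11) = 53.6 m/s
Around a low, centrifugal force acts outward with Coriolis, so pressure-gradient force balances both:
(1/ρ)|∂P/∂n| = fV + V²/R  →  V² + fR·V − fR·V_g = 0
With fR = 8.98×10⁻⁵ × 770×10³ m = 69.1 m/s:
V = [−fR + √((fR)² + 4 fR V_g)]/2 = [−69.1 + √(69.1² + 4×69.1×53.6)]/2 = 35.4 m/s
Subgeostrophic (V < V_g = 53.6 m/s), as expected around a low.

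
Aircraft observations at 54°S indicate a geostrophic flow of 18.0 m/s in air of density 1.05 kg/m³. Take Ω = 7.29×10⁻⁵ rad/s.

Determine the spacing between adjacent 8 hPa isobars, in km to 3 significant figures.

359 km

Coriolis parameter at 54°S:
f = 2Ω sin φ = 2 × 7.29×10⁻⁵ × sin 54° = 1.18×10⁻⁴ s⁻¹
Geostrophic balance rearranged: |∂P/∂n| = f ρ V_g
|∂P/∂n| = 1.18×10⁻⁴ × 1.05 × 18.0 = 2.23×10⁻³ Pa/m
Isobar spacing: Δn = ΔP/|∂P/∂n| = 800 Pa / 2.23×10⁻³ Pa/m = 358850 m ≈ 359 km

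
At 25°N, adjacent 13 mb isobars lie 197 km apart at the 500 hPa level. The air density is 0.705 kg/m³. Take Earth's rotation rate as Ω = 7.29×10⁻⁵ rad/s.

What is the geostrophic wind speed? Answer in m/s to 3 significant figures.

152 m/s

Coriolis parameter at 25°N:
f = 2Ω sin φ = 2 × 7.29×10⁻⁵ × sin 25° = 6.16×10⁻⁵ s⁻¹
Pressure gradient: |∂P/∂n| = 1300 Pa / 197000 m = 6.60×10⁻³ Pa/m
Geostrophic balance (pressure-gradient force = Coriolis force):
V_g = (1/(fρ)) |∂P/∂n| = 6.60×10⁻³ / (6.16×10⁻⁵ × 0.705) = 152 m/s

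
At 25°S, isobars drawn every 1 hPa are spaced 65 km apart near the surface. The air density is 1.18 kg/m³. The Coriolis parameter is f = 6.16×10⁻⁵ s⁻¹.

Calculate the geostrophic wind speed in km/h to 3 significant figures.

Pressure gradient: |∂P/∂n| = 100 Pa / 65000 m = 1.54×10⁻³ Pa/m
Geostrophic balance (pressure-gradient force = Coriolis force):
V_g = (1/(fρ)) |∂P/∂n| = 1.54×10⁻³ / (6.16×10⁻⁵ × 1.18) = 21.2 m/s
Converting: 21.2 m/s × 3.6 = 76.2 km/h

76.2 km/h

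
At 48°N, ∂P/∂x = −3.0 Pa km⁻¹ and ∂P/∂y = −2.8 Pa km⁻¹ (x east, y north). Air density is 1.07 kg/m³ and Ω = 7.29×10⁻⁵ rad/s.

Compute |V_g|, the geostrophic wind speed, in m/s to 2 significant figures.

35 m/s

Coriolis parameter at 48°N:
f = 2Ω sin φ = 2 × 7.29×10⁻⁵ × sin 48° = 1.08×10⁻⁴ s⁻¹
Component geostrophic relations (x east, y north):
u_g = −(1/(fρ)) ∂P/∂y,  v_g = (1/(fρ)) ∂P/∂x
u_g = −(−2.8×10⁻³)/(1.08×10⁻⁴ × 1.07) = 24.2 m/s;  v_g = (−3.0×10⁻³)/(1.08×10⁻⁴ × 1.07) = −25.9 m/s
|V_g| = √(u_g² + v_g²) = 35.4 m/s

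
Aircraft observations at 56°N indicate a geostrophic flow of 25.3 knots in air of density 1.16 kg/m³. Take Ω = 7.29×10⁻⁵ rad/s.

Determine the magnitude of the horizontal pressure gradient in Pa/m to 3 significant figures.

Coriolis parameter at 56°N:
f = 2Ω sin φ = 2 × 7.29×10⁻⁵ × sin 56° = 1.21×10⁻⁴ s⁻¹
Wind speed in SI: 25.3 knots = 13.0 m/s
Geostrophic balance rearranged: |∂P/∂n| = f ρ V_g
|∂P/∂n| = 1.21×10⁻⁴ × 1.16 × 13.0 = 1.82×10⁻³ Pa/m

1.82×10⁻³ Pa/m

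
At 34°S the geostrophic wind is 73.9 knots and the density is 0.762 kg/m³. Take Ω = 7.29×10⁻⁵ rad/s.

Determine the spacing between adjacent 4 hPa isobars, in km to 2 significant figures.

Coriolis parameter at 34°S:
f = 2Ω sin φ = 2 × 7.29×10⁻⁵ × sin 34° = 8.15×10⁻⁵ s⁻¹
Wind speed in SI: 73.9 knots = 38.0 m/s
Geostrophic balance rearranged: |∂P/∂n| = f ρ V_g
|∂P/∂n| = 8.15×10⁻⁵ × 0.762 × 38.0 = 2.36×10⁻³ Pa/m
Isobar spacing: Δn = ΔP/|∂P/∂n| = 400 Pa / 2.36×10⁻³ Pa/m = 169357 m ≈ 170 km

170 km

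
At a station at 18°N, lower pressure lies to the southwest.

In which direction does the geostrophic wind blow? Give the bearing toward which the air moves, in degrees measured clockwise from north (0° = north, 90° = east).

315°

The pressure-gradient force points toward the southwest (bearing 225°).
Geostrophic balance: in the Northern Hemisphere the Coriolis force deflects motion to the right, so the geostrophic wind blows 90° to the right of the pressure-gradient force (low pressure on the left).
Rotating 225° by 90° clockwise gives 315° — the wind blows toward the northwest.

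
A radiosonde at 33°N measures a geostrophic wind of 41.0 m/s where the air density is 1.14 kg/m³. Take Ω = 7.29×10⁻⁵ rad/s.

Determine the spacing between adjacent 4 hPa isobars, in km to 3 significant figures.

108 km

Coriolis parameter at 33°N:
f = 2Ω sin φ = 2 × 7.29×10⁻⁵ × sin 33° = 7.94×10⁻⁵ s⁻¹
Geostrophic balance rearranged: |∂P/∂n| = f ρ V_g
|∂P/∂n| = 7.94×10⁻⁵ × 1.14 × 41.0 = 3.71×10⁻³ Pa/m
Isobar spacing: Δn = ΔP/|∂P/∂n| = 400 Pa / 3.71×10⁻³ Pa/m = 107772 m ≈ 108 km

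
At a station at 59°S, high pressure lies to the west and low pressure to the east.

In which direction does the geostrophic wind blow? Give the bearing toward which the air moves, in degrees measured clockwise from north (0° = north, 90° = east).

000°

The pressure-gradient force points toward the east (bearing 090°).
Geostrophic balance: in the Southern Hemisphere the Coriolis force deflects motion to the left, so the geostrophic wind blows 90° to the left of the pressure-gradient force (low pressure on the right).
Rotating 090° by 90° counterclockwise gives 000° — the wind blows toward the north.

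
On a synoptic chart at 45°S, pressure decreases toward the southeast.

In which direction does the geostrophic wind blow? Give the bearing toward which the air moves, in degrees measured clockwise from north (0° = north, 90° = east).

045°

The pressure-gradient force points toward the southeast (bearing 135°).
Geostrophic balance: in the Southern Hemisphere the Coriolis force deflects motion to the left, so the geostrophic wind blows 90° to the left of the pressure-gradient force (low pressure on the right).
Rotating 135° by 90° counterclockwise gives 045° — the wind blows toward the northeast.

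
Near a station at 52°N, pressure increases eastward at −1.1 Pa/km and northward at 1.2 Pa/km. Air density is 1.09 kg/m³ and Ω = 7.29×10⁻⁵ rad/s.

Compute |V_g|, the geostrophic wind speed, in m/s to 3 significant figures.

Coriolis parameter at 52°N:
f = 2Ω sin φ = 2 × 7.29×10⁻⁵ × sin 52° = 1.15×10⁻⁴ s⁻¹
Component geostrophic relations (x east, y north):
u_g = −(1/(fρ)) ∂P/∂y,  v_g = (1/(fρ)) ∂P/∂x
u_g = −(1.2×10⁻³)/(1.15×10⁻⁴ × 1.09) = −9.58 m/s;  v_g = (−1.1×10⁻³)/(1.15×10⁻⁴ × 1.09) = −8.78 m/s
|V_g| = √(u_g² + v_g²) = 13.0 m/s

13.0 m/s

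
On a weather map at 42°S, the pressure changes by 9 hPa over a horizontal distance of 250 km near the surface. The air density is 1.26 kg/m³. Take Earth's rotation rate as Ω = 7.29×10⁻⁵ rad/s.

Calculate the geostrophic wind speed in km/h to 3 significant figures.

105 km/h

Coriolis parameter at 42°S:
f = 2Ω sin φ = 2 × 7.29×10⁻⁵ × sin 42° = 9.76×10⁻⁵ s⁻¹
Pressure gradient: |∂P/∂n| = 900 Pa / 250000 m = 3.60×10⁻³ Pa/m
Geostrophic balance (pressure-gradient force = Coriolis force):
V_g = (1/(fρ)) |∂P/∂n| = 3.60×10⁻³ / (9.76×10⁻⁵ × 1.26) = 29.3 m/s
Converting: 29.3 m/s × 3.6 = 105 km/h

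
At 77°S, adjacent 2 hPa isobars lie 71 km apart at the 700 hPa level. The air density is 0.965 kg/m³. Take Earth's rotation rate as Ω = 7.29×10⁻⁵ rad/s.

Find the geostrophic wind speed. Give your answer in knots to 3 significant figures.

Coriolis parameter at 77°S:
f = 2Ω sin φ = 2 × 7.29×10⁻⁵ × sin 77° = 1.42×10⁻⁴ s⁻¹
Pressure gradient: |∂P/∂n| = 200 Pa / 71000 m = 2.82×10⁻³ Pa/m
Geostrophic balance (pressure-gradient force = Coriolis force):
V_g = (1/(fρ)) |∂P/∂n| = 2.82×10⁻³ / (1.42×10⁻⁴ × 0.965) = 20.5 m/s
Converting: 20.5 m/s × 1.944 = 39.9 knots

39.9 knots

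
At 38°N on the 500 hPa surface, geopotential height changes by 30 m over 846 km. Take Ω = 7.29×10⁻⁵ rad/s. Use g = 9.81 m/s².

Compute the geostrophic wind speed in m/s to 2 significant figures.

Coriolis parameter at 38°N:
f = 2Ω sin φ = 2 × 7.29×10⁻⁵ × sin 38° = 8.98×10⁻⁵ s⁻¹
Height gradient: |∂Z/∂n| = 30 m / 846000 m = 3.55×10⁻⁵
On a pressure surface, geostrophic balance gives V_g = (g/f)|∂Z/∂n|:
V_g = 9.81 × 3.55×10⁻⁵ / 8.98×10⁻⁵ = 3.88 m/s

3.9 m/s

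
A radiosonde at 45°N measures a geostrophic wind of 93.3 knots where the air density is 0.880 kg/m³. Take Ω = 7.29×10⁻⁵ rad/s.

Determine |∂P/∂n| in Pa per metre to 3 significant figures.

4.35×10⁻³ Pa/m

Coriolis parameter at 45°N:
f = 2Ω sin φ = 2 × 7.29×10⁻⁵ × sin 45° = 1.03×10⁻⁴ s⁻¹
Wind speed in SI: 93.3 knots = 48.0 m/s
Geostrophic balance rearranged: |∂P/∂n| = f ρ V_g
|∂P/∂n| = 1.03×10⁻⁴ × 0.880 × 48.0 = 4.35×10⁻³ Pa/m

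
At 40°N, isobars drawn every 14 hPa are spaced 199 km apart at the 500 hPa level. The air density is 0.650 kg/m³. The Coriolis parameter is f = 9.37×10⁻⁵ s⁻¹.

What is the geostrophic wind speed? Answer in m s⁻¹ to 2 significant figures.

120 m s⁻¹

Pressure gradient: |∂P/∂n| = 1400 Pa / 199000 m = 7.04×10⁻³ Pa/m
Geostrophic balance (pressure-gradient force = Coriolis force):
V_g = (1/(fρ)) |∂P/∂n| = 7.04×10⁻³ / (9.37×10⁻⁵ × 0.650) = 116 m/s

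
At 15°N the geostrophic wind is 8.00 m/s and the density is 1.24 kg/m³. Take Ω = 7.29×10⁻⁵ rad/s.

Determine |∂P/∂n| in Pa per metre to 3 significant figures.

Coriolis parameter at 15°N:
f = 2Ω sin φ = 2 × 7.29×10⁻⁵ × sin 15° = 3.77×10⁻⁵ s⁻¹
Geostrophic balance rearranged: |∂P/∂n| = f ρ V_g
|∂P/∂n| = 3.77×10⁻⁵ × 1.24 × 8.00 = 3.74×10⁻⁴ Pa/m

3.74×10⁻⁴ Pa/m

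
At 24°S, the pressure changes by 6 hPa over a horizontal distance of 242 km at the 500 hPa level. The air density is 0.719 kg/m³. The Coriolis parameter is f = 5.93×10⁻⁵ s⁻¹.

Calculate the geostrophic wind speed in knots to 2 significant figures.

Pressure gradient: |∂P/∂n| = 600 Pa / 242000 m = 2.48×10⁻³ Pa/m
Geostrophic balance (pressure-gradient force = Coriolis force):
V_g = (1/(fρ)) |∂P/∂n| = 2.48×10⁻³ / (5.93×10⁻⁵ × 0.719) = 58.2 m/s
Converting: 58.2 m/s × 1.944 = 110 knots

110 knots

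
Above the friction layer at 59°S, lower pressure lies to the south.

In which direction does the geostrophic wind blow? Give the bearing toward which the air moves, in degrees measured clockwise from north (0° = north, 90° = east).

The pressure-gradient force points toward the south (bearing 180°).
Geostrophic balance: in the Southern Hemisphere the Coriolis force deflects motion to the left, so the geostrophic wind blows 90° to the left of the pressure-gradient force (low pressure on the right).
Rotating 180° by 90° counterclockwise gives 090° — the wind blows toward the east.

090°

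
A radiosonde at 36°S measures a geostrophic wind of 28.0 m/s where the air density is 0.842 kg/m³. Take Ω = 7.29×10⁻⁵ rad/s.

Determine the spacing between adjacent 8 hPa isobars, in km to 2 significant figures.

Coriolis parameter at 36°S:
f = 2Ω sin φ = 2 × 7.29×10⁻⁵ × sin 36° = 8.57×10⁻⁵ s⁻¹
Geostrophic balance rearranged: |∂P/∂n| = f ρ V_g
|∂P/∂n| = 8.57×10⁻⁵ × 0.842 × 28.0 = 2.02×10⁻³ Pa/m
Isobar spacing: Δn = ΔP/|∂P/∂n| = 800 Pa / 2.02×10⁻³ Pa/m = 395953 m ≈ 400 km

400 km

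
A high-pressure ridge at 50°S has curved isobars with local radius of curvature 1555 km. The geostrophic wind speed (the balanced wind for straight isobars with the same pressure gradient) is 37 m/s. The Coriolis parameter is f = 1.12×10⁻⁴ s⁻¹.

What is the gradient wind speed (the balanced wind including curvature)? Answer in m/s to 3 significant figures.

Around a high, pressure-gradient force acts outward with centrifugal, so Coriolis balances both:
fV = (1/ρ)|∂P/∂n| + V²/R  →  V² − fR·V + fR·V_g = 0
With fR = 1.12×10⁻⁴ × 1555×10³ m = 174 m/s:
V = [fR − √((fR)² − 4 fR V_g)]/2 = [174 − √(174² − 4×174×37)]/2 = 53.3 m/s
Supergeostrophic (V > V_g = 37 m/s), as expected around a high.

53.3 m/s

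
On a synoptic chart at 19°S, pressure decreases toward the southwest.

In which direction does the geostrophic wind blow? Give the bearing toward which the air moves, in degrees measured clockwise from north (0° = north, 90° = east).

The pressure-gradient force points toward the southwest (bearing 225°).
Geostrophic balance: in the Southern Hemisphere the Coriolis force deflects motion to the left, so the geostrophic wind blows 90° to the left of the pressure-gradient force (low pressure on the right).
Rotating 225° by 90° counterclockwise gives 135° — the wind blows toward the southeast.

135°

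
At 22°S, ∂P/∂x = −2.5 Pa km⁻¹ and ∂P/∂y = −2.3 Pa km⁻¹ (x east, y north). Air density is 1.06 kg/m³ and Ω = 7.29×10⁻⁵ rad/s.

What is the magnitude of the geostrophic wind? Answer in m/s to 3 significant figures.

Coriolis parameter at 22°S:
f = 2Ω sin φ = 2 × 7.29×10⁻⁵ × sin 22° = 5.46×10⁻⁵ s⁻¹
In the Southern Hemisphere f is negative: f = −5.46×10⁻⁵ s⁻¹.
Component geostrophic relations (x east, y north):
u_g = −(1/(fρ)) ∂P/∂y,  v_g = (1/(fρ)) ∂P/∂x
u_g = −(−2.3×10⁻³)/(−5.46×10⁻⁵ × 1.06) = −39.7 m/s;  v_g = (−2.5×10⁻³)/(−5.46×10⁻⁵ × 1.06) = 43.2 m/s
|V_g| = √(u_g² + v_g²) = 58.7 m/s

58.7 m/s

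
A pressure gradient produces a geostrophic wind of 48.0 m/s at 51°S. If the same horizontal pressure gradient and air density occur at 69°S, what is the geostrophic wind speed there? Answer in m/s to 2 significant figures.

40 m/s

With the same pressure gradient and density, V_g ∝ 1/f ∝ 1/sin φ.
V₂ = V₁ · sin φ₁ / sin φ₂ = 48.0 × sin 51° / sin 69°
V₂ = 48.0 × 0.7771/0.9336 = 40 m/s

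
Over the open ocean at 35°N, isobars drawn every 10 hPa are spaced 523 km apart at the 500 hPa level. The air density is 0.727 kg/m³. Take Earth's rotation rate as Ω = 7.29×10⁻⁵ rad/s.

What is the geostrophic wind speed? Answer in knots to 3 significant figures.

Coriolis parameter at 35°N:
f = 2Ω sin φ = 2 × 7.29×10⁻⁵ × sin 35° = 8.36×10⁻⁵ s⁻¹
Pressure gradient: |∂P/∂n| = 1000 Pa / 523000 m = 1.91×10⁻³ Pa/m
Geostrophic balance (pressure-gradient force = Coriolis force):
V_g = (1/(fρ)) |∂P/∂n| = 1.91×10⁻³ / (8.36×10⁻⁵ × 0.727) = 31.4 m/s
Converting: 31.4 m/s × 1.944 = 61.1 knots

61.1 knots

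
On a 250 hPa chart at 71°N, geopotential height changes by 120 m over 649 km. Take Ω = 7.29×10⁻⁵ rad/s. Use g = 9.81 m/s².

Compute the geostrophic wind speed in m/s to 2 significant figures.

Coriolis parameter at 71°N:
f = 2Ω sin φ = 2 × 7.29×10⁻⁵ × sin 71° = 1.38×10⁻⁴ s⁻¹
Height gradient: |∂Z/∂n| = 120 m / 649000 m = 1.85×10⁻⁴
On a pressure surface, geostrophic balance gives V_g = (g/f)|∂Z/∂n|:
V_g = 9.81 × 1.85×10⁻⁴ / 1.38×10⁻⁴ = 13.2 m/s

13 m/s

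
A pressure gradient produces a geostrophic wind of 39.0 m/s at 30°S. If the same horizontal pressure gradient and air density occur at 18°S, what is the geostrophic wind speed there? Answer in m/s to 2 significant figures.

63 m/s

With the same pressure gradient and density, V_g ∝ 1/f ∝ 1/sin φ.
V₂ = V₁ · sin φ₁ / sin φ₂ = 39.0 × sin 30° / sin 18°
V₂ = 39.0 × 0.5000/0.3090 = 63 m/s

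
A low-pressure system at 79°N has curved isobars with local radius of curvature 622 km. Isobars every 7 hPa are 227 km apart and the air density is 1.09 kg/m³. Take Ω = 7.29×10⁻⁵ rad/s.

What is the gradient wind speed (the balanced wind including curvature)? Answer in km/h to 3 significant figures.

Coriolis parameter at 79°N:
f = 2Ω sin φ = 2 × 7.29×10⁻⁵ × sin 79° = 1.43×10⁻⁴ s⁻¹
Pressure gradient: |∂P/∂n| = 700 Pa / 227000 m = 3.08×10⁻³ Pa/m
Geostrophic speed: V_g = |∂P/∂n|/(fρ) = 3.08×10⁻³/(1.43×10⁻⁴ × 1.09) = 19.8 m/s
Around a low, centrifugal force acts outward with Coriolis, so pressure-gradient force balances both:
(1/ρ)|∂P/∂n| = fV + V²/R  →  V² + fR·V − fR·V_g = 0
With fR = 1.43×10⁻⁴ × 622×10³ m = 89.0 m/s:
V = [−fR + √((fR)² + 4 fR V_g)]/2 = [−89.0 + √(89.0² + 4×89.0×19.8)]/2 = 16.7 m/s
Subgeostrophic (V < V_g = 19.8 m/s), as expected around a low.
Converting: 16.7 m/s × 3.6 = 59.9 km/h

59.9 km/h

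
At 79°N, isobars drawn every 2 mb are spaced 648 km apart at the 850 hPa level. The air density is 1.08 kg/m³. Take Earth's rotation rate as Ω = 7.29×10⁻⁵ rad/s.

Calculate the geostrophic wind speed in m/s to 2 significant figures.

2.0 m/s

Coriolis parameter at 79°N:
f = 2Ω sin φ = 2 × 7.29×10⁻⁵ × sin 79° = 1.43×10⁻⁴ s⁻¹
Pressure gradient: |∂P/∂n| = 200 Pa / 648000 m = 3.09×10⁻⁴ Pa/m
Geostrophic balance (pressure-gradient force = Coriolis force):
V_g = (1/(fρ)) |∂P/∂n| = 3.09×10⁻⁴ / (1.43×10⁻⁴ × 1.08) = 2.00 m/s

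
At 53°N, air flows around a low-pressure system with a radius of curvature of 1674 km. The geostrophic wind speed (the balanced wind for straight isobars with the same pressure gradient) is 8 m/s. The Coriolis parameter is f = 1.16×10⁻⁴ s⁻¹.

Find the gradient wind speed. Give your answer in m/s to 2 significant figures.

7.7 m/s

Around a low, centrifugal force acts outward with Coriolis, so pressure-gradient force balances both:
(1/ρ)|∂P/∂n| = fV + V²/R  →  V² + fR·V − fR·V_g = 0
With fR = 1.16×10⁻⁴ × 1674×10³ m = 194 m/s:
V = [−fR + √((fR)² + 4 fR V_g)]/2 = [−194 + √(194² + 4×194×8)]/2 = 7.7 m/s
Subgeostrophic (V < V_g = 8 m/s), as expected around a low.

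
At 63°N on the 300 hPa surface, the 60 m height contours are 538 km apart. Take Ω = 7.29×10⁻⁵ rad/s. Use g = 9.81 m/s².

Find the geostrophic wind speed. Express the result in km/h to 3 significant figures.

30.3 km/h

Coriolis parameter at 63°N:
f = 2Ω sin φ = 2 × 7.29×10⁻⁵ × sin 63° = 1.30×10⁻⁴ s⁻¹
Height gradient: |∂Z/∂n| = 60 m / 538000 m = 1.12×10⁻⁴
On a pressure surface, geostrophic balance gives V_g = (g/f)|∂Z/∂n|:
V_g = 9.81 × 1.12×10⁻⁴ / 1.30×10⁻⁴ = 8.42 m/s
Converting: 8.42 m/s × 3.6 = 30.3 km/h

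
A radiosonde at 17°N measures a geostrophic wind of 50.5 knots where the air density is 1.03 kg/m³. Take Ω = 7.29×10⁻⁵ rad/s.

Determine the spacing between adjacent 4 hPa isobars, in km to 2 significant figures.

350 km

Coriolis parameter at 17°N:
f = 2Ω sin φ = 2 × 7.29×10⁻⁵ × sin 17° = 4.26×10⁻⁵ s⁻¹
Wind speed in SI: 50.5 knots = 26.0 m/s
Geostrophic balance rearranged: |∂P/∂n| = f ρ V_g
|∂P/∂n| = 4.26×10⁻⁵ × 1.03 × 26.0 = 1.14×10⁻³ Pa/m
Isobar spacing: Δn = ΔP/|∂P/∂n| = 400 Pa / 1.14×10⁻³ Pa/m = 350671 m ≈ 350 km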